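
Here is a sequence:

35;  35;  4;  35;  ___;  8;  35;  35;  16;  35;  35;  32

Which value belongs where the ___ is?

35

Positions follow the repeating pattern AAB; grouping by letter gives 2 tracks.
Track A: 35, 35, 35, ?, 35, 35, 35, 35 (the constant sequence 35).
Track B: 4, 8, 16, 32 (multiplying by 2 each time).
The gap is track A's term 4; the rule gives 35.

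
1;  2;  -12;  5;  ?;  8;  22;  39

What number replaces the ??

Reading positions in blocks of 4 reveals the pattern AABB — 2 tracks woven together.
Track A: 1, 2, ?, 8. Powers 2^0, 2^1, 2^2, ….
Track B: -12, 5, 22, 39. Linear: a_n = -29 + 17·n.
Track A's pattern makes the blank 4.

4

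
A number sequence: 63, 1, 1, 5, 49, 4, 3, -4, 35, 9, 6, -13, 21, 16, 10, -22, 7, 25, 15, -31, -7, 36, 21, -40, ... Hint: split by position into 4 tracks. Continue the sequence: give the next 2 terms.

-21, 49

Read the sequence 4 terms at a time; column i is its own pattern.
Subsequence A: 63, 49, 35, 21, 7, -7 (subtracting 14 each time).
Subsequence B: 1, 4, 9, 16, 25, 36 (consecutive squares n² from n = 1).
Subsequence C: 1, 3, 6, 10, 15, 21 (triangular numbers starting at T_1).
Subsequence D: 5, -4, -13, -22, -31, -40 (arithmetic, step −9).
The 25th slot belongs to subsequence A; its 7th term is -21.
Term 26 comes from subsequence B (its 7th entry): 49.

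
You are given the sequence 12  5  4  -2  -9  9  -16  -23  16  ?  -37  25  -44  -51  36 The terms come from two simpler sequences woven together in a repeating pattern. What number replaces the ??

Positions follow the repeating pattern AAB; grouping by letter gives 2 tracks.
Stream A is 12, 5, -2, -9, -16, -23, ?, -37, -44, -51, which is arithmetic, step −7.
Stream B is 4, 9, 16, 25, 36, which is perfect squares starting at 2².
So the missing entry in stream A is -30.

-30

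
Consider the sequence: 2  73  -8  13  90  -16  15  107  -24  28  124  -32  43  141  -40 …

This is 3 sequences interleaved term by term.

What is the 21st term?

-56

Taking every 3rd term gives 3 separate tracks.
Track A: 2, 13, 15, 28, 43. Each term equals the sum of the previous two.
Track B: 73, 90, 107, 124, 141. Arithmetic, step +17.
Track C: -8, -16, -24, -32, -40. Subtracting 8 each time.
Position 21 → track C, term 7 = -56.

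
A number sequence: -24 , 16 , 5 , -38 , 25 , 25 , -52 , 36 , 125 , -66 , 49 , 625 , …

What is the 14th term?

64

The terms cycle through 3 interleaved subsequences.
Track A: -24, -38, -52, -66 — arithmetic with common difference −14.
Track B: 16, 25, 36, 49 — perfect squares starting at 4².
Track C: 5, 25, 125, 625 — powers of 5.
Position 14 → track B, term 5 = 64.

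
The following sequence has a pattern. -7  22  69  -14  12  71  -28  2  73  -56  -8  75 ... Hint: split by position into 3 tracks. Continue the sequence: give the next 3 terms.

Read the sequence 3 terms at a time; column i is its own pattern.
Track A: -7, -14, -28, -56 (a geometric progression (common ratio 2)).
Track B: 22, 12, 2, -8 (arithmetic with common difference −10).
Track C: 69, 71, 73, 75 (arithmetic with common difference +2).
Term 13 comes from track A (its 5th entry): -112.
Term 14 comes from track B (its 5th entry): -18.
The 15th slot belongs to track C; its 5th term is 77.

-112, -18, 77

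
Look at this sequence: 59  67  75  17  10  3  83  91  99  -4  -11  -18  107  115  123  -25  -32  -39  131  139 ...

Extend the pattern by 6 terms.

Positions follow the repeating pattern AAABBB; grouping by letter gives 2 tracks.
Subsequence A: 59, 67, 75, 83, 91, 99, 107, 115, 123, 131, 139 — linear: a_n = 51 + 8·n.
Subsequence B: 17, 10, 3, -4, -11, -18, -25, -32, -39 — arithmetic, step −7.
Position 21 → subsequence A, term 12 = 147.
Term 22 comes from subsequence B (its 10th entry): -46.
Term 23 comes from subsequence B (its 11th entry): -53.
Term 24 comes from subsequence B (its 12th entry): -60.
Position 25 → subsequence A, term 13 = 155.
Position 26 falls in subsequence A as its term 14, giving 163.

147, -46, -53, -60, 155, 163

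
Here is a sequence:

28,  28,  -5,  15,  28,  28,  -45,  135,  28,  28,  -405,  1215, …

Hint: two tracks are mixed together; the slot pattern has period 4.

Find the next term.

28

Reading positions in blocks of 4 reveals the pattern AABB — 2 tracks woven together.
Track A: 28, 28, 28, 28, 28, 28 (the constant sequence 28).
Track B: -5, 15, -45, 135, -405, 1215 (a geometric progression (common ratio -3)).
Position 13 → track A, term 7 = 28.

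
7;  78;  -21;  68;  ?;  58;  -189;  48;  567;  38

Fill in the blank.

63

Odd-indexed and even-indexed terms follow separate rules.
Track A: 7, -21, ?, -189, 567 (geometric with ratio -3).
Track B: 78, 68, 58, 48, 38 (arithmetic with common difference −10).
The gap is track A's term 3; the rule gives 63.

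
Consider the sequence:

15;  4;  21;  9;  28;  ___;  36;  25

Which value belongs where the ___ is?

16

Split by position mod 2 into 2 tracks.
Stream A: 15, 21, 28, 36. Triangular numbers starting at T_5.
Stream B: 4, 9, ?, 25. Perfect squares starting at 2².
Stream B's pattern makes the blank 16.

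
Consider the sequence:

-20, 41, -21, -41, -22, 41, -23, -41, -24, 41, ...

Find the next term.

Positions 1, 3, 5, … form one subsequence and positions 2, 4, 6, … form another.
Track A: -20, -21, -22, -23, -24 (arithmetic with common difference −1).
Track B: 41, -41, 41, -41, 41 (oscillating between 41 and -41).
Term 11 comes from track A (its 6th entry): -25.

-25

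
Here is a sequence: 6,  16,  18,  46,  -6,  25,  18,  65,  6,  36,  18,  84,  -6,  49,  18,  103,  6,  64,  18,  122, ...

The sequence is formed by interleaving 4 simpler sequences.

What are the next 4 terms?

-6, 81, 18, 141

The terms cycle through 4 interleaved subsequences.
Stream A: 6, -6, 6, -6, 6 (alternating ±6).
Stream B: 16, 25, 36, 49, 64 (consecutive squares n² from n = 4).
Stream C: 18, 18, 18, 18, 18 (the constant sequence 18).
Stream D: 46, 65, 84, 103, 122 (adding 19 each time).
Position 21 → stream A, term 6 = -6.
The 22nd slot belongs to stream B; its 6th term is 81.
Term 23 comes from stream C (its 6th entry): 18.
Position 24 falls in stream D as its term 6, giving 141.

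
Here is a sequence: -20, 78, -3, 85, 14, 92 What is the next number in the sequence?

31

Positions 1, 3, 5, … form one subsequence and positions 2, 4, 6, … form another.
Track A: -20, -3, 14 (linear: a_n = -37 + 17·n).
Track B: 78, 85, 92 (adding 7 each time).
Position 7 falls in track A as its term 4, giving 31.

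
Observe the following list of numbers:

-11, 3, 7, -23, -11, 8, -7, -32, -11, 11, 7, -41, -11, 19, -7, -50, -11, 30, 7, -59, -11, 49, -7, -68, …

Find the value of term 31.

-7

Taking every 4th term gives 4 separate tracks.
Subsequence A = -11, -11, -11, -11, -11, -11: constant -11.
Subsequence B = 3, 8, 11, 19, 30, 49: Fibonacci-style (each term is the sum of the two before it).
Subsequence C = 7, -7, 7, -7, 7, -7: the oscillation 7·(−1)^(n+1).
Subsequence D = -23, -32, -41, -50, -59, -68: subtracting 9 each time.
Position 31 falls in subsequence C as its term 8, giving -7.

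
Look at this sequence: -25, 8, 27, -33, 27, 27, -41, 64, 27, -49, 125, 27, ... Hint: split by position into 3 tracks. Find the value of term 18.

27

Taking every 3rd term gives 3 separate tracks.
Track A: -25, -33, -41, -49 (arithmetic with common difference −8).
Track B: 8, 27, 64, 125 (consecutive cubes n³ from n = 2).
Track C: 27, 27, 27, 27 (the constant sequence 27).
Position 18 falls in track C as its term 6, giving 27.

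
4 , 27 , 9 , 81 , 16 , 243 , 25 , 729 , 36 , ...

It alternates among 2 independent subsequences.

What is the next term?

2187

Positions 1, 3, 5, … form one subsequence and positions 2, 4, 6, … form another.
Track A is 4, 9, 16, 25, 36, which is consecutive squares n² from n = 2.
Track B is 27, 81, 243, 729, which is powers of 3.
Term 10 comes from track B (its 5th entry): 2187.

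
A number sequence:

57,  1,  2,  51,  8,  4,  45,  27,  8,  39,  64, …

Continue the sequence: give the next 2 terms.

Read the sequence 3 terms at a time; column i is its own pattern.
Track A is 57, 51, 45, 39, which is arithmetic with common difference −6.
Track B is 1, 8, 27, 64, which is consecutive cubes n³ from n = 1.
Track C is 2, 4, 8, which is geometric with ratio 2.
Position 12 falls in track C as its term 4, giving 16.
The 13th slot belongs to track A; its 5th term is 33.

16, 33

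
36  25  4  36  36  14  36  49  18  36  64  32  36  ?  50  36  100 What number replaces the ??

81

Split by position mod 3: positions 1, 4, 7, … form one track, and each other residue class forms its own.
Track A: 36, 36, 36, 36, 36, 36 (always 36).
Track B: 25, 36, 49, 64, ?, 100 (the squares 5², 6², 7², …).
Track C: 4, 14, 18, 32, 50 (a Fibonacci-like recurrence a_n = a_{n-1} + a_{n-2}).
So the missing entry in track B is 81.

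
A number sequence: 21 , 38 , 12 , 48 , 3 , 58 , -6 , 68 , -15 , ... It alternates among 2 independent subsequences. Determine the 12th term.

88

Split by position mod 2 into 2 tracks.
Track A = 21, 12, 3, -6, -15: subtracting 9 each time.
Track B = 38, 48, 58, 68: arithmetic, step +10.
Position 12 falls in track B as its term 6, giving 88.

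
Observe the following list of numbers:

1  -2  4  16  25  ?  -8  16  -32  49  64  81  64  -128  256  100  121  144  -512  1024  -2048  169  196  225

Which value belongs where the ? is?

Reading positions in blocks of 6 reveals the pattern AAABBB — 2 tracks woven together.
Stream A: 1, -2, 4, -8, 16, -32, 64, -128, 256, -512, 1024, -2048. Geometric, ×-2 each step.
Stream B: 16, 25, ?, 49, 64, 81, 100, 121, 144, 169, 196, 225. Consecutive squares n² from n = 4.
So the missing entry in stream B is 36.

36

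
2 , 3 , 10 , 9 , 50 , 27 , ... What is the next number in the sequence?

250

The terms cycle through 2 interleaved subsequences.
Subsequence A = 2, 10, 50: geometric, ×5 each step.
Subsequence B = 3, 9, 27: successive powers of 3.
Position 7 → subsequence A, term 4 = 250.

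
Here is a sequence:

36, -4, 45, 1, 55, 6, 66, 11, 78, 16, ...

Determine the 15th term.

120

Taking every 2nd term gives 2 separate tracks.
Subsequence A: 36, 45, 55, 66, 78 (triangular numbers n(n+1)/2 for n = 8, 9, …).
Subsequence B: -4, 1, 6, 11, 16 (adding 5 each time).
The 15th slot belongs to subsequence A; its 8th term is 120.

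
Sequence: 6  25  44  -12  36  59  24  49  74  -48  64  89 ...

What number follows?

96

Split by position mod 3: positions 1, 4, 7, … form one track, and each other residue class forms its own.
Subsequence A = 6, -12, 24, -48: a geometric progression (common ratio -2).
Subsequence B = 25, 36, 49, 64: consecutive squares n² from n = 5.
Subsequence C = 44, 59, 74, 89: adding 15 each time.
The 13th slot belongs to subsequence A; its 5th term is 96.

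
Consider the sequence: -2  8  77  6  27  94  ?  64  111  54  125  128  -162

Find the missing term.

-18

The terms cycle through 3 interleaved subsequences.
Stream A is -2, 6, ?, 54, -162, which is a geometric progression (common ratio -3).
Stream B is 8, 27, 64, 125, which is perfect cubes starting at 2³.
Stream C is 77, 94, 111, 128, which is adding 17 each time.
So the missing entry in stream A is -18.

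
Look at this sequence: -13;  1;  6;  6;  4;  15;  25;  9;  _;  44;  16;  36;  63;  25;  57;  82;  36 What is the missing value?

21

Split by position mod 3: positions 1, 4, 7, … form one track, and each other residue class forms its own.
Track A is -13, 6, 25, 44, 63, 82, which is arithmetic, step +19.
Track B is 1, 4, 9, 16, 25, 36, which is consecutive squares n² from n = 1.
Track C is 6, 15, ?, 36, 57, which is a Fibonacci-like recurrence a_n = a_{n-1} + a_{n-2}.
Filling track C at index 3 by its rule yields 21.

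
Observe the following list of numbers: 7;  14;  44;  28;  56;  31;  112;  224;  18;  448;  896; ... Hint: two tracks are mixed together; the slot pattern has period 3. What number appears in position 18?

-21

Positions follow the repeating pattern AAB; grouping by letter gives 2 tracks.
Subsequence A: 7, 14, 28, 56, 112, 224, 448, 896 (multiplying by 2 each time).
Subsequence B: 44, 31, 18 (arithmetic, step −13).
Term 18 comes from subsequence B (its 6th entry): -21.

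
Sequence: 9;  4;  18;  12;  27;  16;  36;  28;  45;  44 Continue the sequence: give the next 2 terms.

54, 72

Positions 1, 3, 5, … form one subsequence and positions 2, 4, 6, … form another.
Subsequence A: 9, 18, 27, 36, 45 — adding 9 each time.
Subsequence B: 4, 12, 16, 28, 44 — Fibonacci-style (each term is the sum of the two before it).
Term 11 comes from subsequence A (its 6th entry): 54.
Term 12 comes from subsequence B (its 6th entry): 72.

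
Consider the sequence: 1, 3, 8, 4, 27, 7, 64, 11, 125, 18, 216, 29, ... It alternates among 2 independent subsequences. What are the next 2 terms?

343, 47

Odd-indexed and even-indexed terms follow separate rules.
Stream A is 1, 8, 27, 64, 125, 216, which is the cubes 1³, 2³, 3³, ….
Stream B is 3, 4, 7, 11, 18, 29, which is a Fibonacci-like recurrence a_n = a_{n-1} + a_{n-2}.
Term 13 comes from stream A (its 7th entry): 343.
Term 14 comes from stream B (its 7th entry): 47.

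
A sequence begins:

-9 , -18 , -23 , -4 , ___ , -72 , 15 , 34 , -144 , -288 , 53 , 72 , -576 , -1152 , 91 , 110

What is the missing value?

The slot pattern repeats as AABB (period 4), so there are 2 interleaved tracks.
Stream A: -9, -18, ?, -72, -144, -288, -576, -1152 (geometric with ratio 2).
Stream B: -23, -4, 15, 34, 53, 72, 91, 110 (adding 19 each time).
The gap is stream A's term 3; the rule gives -36.

-36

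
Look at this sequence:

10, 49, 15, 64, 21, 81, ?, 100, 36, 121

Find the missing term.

Split by position mod 2 into 2 tracks.
Track A is 10, 15, 21, ?, 36, which is triangular numbers n(n+1)/2 for n = 4, 5, ….
Track B is 49, 64, 81, 100, 121, which is consecutive squares n² from n = 7.
Filling track A at index 4 by its rule yields 28.

28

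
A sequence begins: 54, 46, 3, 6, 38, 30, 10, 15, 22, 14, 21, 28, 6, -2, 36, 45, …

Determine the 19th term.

55

Positions follow the repeating pattern AABB; grouping by letter gives 2 tracks.
Track A: 54, 46, 38, 30, 22, 14, 6, -2 — subtracting 8 each time.
Track B: 3, 6, 10, 15, 21, 28, 36, 45 — the triangular numbers T_2, T_3, ….
Term 19 comes from track B (its 9th entry): 55.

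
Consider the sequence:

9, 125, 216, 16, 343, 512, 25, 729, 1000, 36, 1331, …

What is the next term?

Positions follow the repeating pattern ABB; grouping by letter gives 2 tracks.
Track A: 9, 16, 25, 36 — perfect squares starting at 3².
Track B: 125, 216, 343, 512, 729, 1000, 1331 — perfect cubes starting at 5³.
Position 12 → track B, term 8 = 1728.

1728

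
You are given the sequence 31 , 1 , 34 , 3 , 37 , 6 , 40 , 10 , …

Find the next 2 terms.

Positions 1, 3, 5, … form one subsequence and positions 2, 4, 6, … form another.
Stream A: 31, 34, 37, 40 — adding 3 each time.
Stream B: 1, 3, 6, 10 — the triangular numbers T_1, T_2, ….
Position 9 falls in stream A as its term 5, giving 43.
Position 10 → stream B, term 5 = 15.

43, 15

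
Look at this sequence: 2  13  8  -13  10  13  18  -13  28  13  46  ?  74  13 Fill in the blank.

Split by position mod 2 into 2 tracks.
Stream A = 2, 8, 10, 18, 28, 46, 74: each term equals the sum of the previous two.
Stream B = 13, -13, 13, -13, 13, ?, 13: the oscillation 13·(−1)^(n+1).
The gap is stream B's term 6; the rule gives -13.

-13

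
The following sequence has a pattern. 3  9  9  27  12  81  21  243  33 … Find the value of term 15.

Taking every 2nd term gives 2 separate tracks.
Track A: 3, 9, 12, 21, 33 (each term equals the sum of the previous two).
Track B: 9, 27, 81, 243 (successive powers of 3).
Position 15 falls in track A as its term 8, giving 141.

141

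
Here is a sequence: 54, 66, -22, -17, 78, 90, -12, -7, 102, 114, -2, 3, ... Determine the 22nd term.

Positions follow the repeating pattern AABB; grouping by letter gives 2 tracks.
Stream A: 54, 66, 78, 90, 102, 114. Arithmetic with common difference +12.
Stream B: -22, -17, -12, -7, -2, 3. Arithmetic with common difference +5.
Term 22 comes from stream A (its 12th entry): 186.

186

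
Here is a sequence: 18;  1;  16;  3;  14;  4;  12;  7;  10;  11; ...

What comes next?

8

Split by position mod 2 into 2 tracks.
Stream A is 18, 16, 14, 12, 10, which is subtracting 2 each time.
Stream B is 1, 3, 4, 7, 11, which is Fibonacci-style (each term is the sum of the two before it).
Term 11 comes from stream A (its 6th entry): 8.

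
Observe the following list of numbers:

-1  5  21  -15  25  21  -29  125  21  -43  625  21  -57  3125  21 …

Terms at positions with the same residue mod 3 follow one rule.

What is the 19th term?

-85

The terms cycle through 3 interleaved subsequences.
Subsequence A: -1, -15, -29, -43, -57. Arithmetic, step −14.
Subsequence B: 5, 25, 125, 625, 3125. Powers of 5.
Subsequence C: 21, 21, 21, 21, 21. The constant sequence 21.
Position 19 → subsequence A, term 7 = -85.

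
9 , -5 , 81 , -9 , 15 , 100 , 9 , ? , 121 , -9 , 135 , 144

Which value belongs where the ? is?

-45

The terms cycle through 3 interleaved subsequences.
Track A: 9, -9, 9, -9 (oscillating between 9 and -9).
Track B: -5, 15, ?, 135 (geometric, ×-3 each step).
Track C: 81, 100, 121, 144 (perfect squares starting at 9²).
The gap is track B's term 3; the rule gives -45.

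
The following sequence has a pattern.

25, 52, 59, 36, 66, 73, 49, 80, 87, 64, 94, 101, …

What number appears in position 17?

Reading positions in blocks of 3 reveals the pattern ABB — 2 tracks woven together.
Track A: 25, 36, 49, 64 (perfect squares starting at 5²).
Track B: 52, 59, 66, 73, 80, 87, 94, 101 (arithmetic, step +7).
Position 17 falls in track B as its term 11, giving 122.

122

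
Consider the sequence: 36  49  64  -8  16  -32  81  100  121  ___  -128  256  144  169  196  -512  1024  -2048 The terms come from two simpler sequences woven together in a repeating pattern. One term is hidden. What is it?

Reading positions in blocks of 6 reveals the pattern AAABBB — 2 tracks woven together.
Subsequence A: 36, 49, 64, 81, 100, 121, 144, 169, 196 — the squares 6², 7², 8², ….
Subsequence B: -8, 16, -32, ?, -128, 256, -512, 1024, -2048 — geometric with ratio -2.
Filling subsequence B at index 4 by its rule yields 64.

64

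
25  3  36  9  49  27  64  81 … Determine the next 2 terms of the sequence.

81, 243

Positions 1, 3, 5, … form one subsequence and positions 2, 4, 6, … form another.
Track A: 25, 36, 49, 64 — the squares 5², 6², 7², ….
Track B: 3, 9, 27, 81 — geometric with ratio 3.
The 9th slot belongs to track A; its 5th term is 81.
Position 10 → track B, term 5 = 243.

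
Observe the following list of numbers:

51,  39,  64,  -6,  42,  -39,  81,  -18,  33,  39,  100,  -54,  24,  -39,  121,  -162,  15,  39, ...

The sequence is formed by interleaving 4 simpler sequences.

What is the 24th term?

-1458

Read the sequence 4 terms at a time; column i is its own pattern.
Track A: 51, 42, 33, 24, 15 (arithmetic with common difference −9).
Track B: 39, -39, 39, -39, 39 (the oscillation 39·(−1)^(n+1)).
Track C: 64, 81, 100, 121 (the squares 8², 9², 10², …).
Track D: -6, -18, -54, -162 (a geometric progression (common ratio 3)).
Position 24 falls in track D as its term 6, giving -1458.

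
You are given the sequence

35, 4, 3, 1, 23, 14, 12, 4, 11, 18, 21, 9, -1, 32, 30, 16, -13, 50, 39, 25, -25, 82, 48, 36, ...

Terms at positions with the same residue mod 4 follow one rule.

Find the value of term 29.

-49

Split by position mod 4: positions 1, 5, 9, … form one track, and each other residue class forms its own.
Subsequence A = 35, 23, 11, -1, -13, -25: linear: a_n = 47 − 12·n.
Subsequence B = 4, 14, 18, 32, 50, 82: Fibonacci-style (each term is the sum of the two before it).
Subsequence C = 3, 12, 21, 30, 39, 48: arithmetic with common difference +9.
Subsequence D = 1, 4, 9, 16, 25, 36: consecutive squares n² from n = 1.
The 29th slot belongs to subsequence A; its 8th term is -49.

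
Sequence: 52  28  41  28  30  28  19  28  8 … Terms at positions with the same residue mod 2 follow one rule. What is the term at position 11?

-3

Odd-indexed and even-indexed terms follow separate rules.
Stream A: 52, 41, 30, 19, 8 (arithmetic, step −11).
Stream B: 28, 28, 28, 28 (always 28).
The 11th slot belongs to stream A; its 6th term is -3.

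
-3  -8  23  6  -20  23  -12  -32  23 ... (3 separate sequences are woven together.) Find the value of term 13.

Split by position mod 3: positions 1, 4, 7, … form one track, and each other residue class forms its own.
Track A is -3, 6, -12, which is a geometric progression (common ratio -2).
Track B is -8, -20, -32, which is linear: a_n = 4 − 12·n.
Track C is 23, 23, 23, which is always 23.
Term 13 comes from track A (its 5th entry): -48.

-48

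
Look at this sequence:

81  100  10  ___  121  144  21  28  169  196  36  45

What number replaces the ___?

Reading positions in blocks of 4 reveals the pattern AABB — 2 tracks woven together.
Stream A: 81, 100, 121, 144, 169, 196 (perfect squares starting at 9²).
Stream B: 10, ?, 21, 28, 36, 45 (triangular numbers n(n+1)/2 for n = 4, 5, …).
So the missing entry in stream B is 15.

15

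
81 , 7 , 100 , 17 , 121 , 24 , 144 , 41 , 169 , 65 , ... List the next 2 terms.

196, 106

The terms cycle through 2 interleaved subsequences.
Stream A: 81, 100, 121, 144, 169 (the squares 9², 10², 11², …).
Stream B: 7, 17, 24, 41, 65 (each term equals the sum of the previous two).
Position 11 falls in stream A as its term 6, giving 196.
Position 12 → stream B, term 6 = 106.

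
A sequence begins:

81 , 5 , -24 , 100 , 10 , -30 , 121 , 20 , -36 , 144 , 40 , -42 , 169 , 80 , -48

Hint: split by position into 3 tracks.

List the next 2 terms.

Taking every 3rd term gives 3 separate tracks.
Track A is 81, 100, 121, 144, 169, which is perfect squares starting at 9².
Track B is 5, 10, 20, 40, 80, which is a geometric progression (common ratio 2).
Track C is -24, -30, -36, -42, -48, which is linear: a_n = -18 − 6·n.
Position 16 falls in track A as its term 6, giving 196.
Position 17 falls in track B as its term 6, giving 160.

196, 160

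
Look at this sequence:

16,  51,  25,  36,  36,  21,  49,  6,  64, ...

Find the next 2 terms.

The terms cycle through 2 interleaved subsequences.
Stream A: 16, 25, 36, 49, 64 (perfect squares starting at 4²).
Stream B: 51, 36, 21, 6 (subtracting 15 each time).
Term 10 comes from stream B (its 5th entry): -9.
The 11th slot belongs to stream A; its 6th term is 81.

-9, 81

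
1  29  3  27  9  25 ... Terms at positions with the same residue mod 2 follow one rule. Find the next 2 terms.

27, 23

Taking every 2nd term gives 2 separate tracks.
Subsequence A: 1, 3, 9. Powers of 3.
Subsequence B: 29, 27, 25. Linear: a_n = 31 − 2·n.
Position 7 → subsequence A, term 4 = 27.
Term 8 comes from subsequence B (its 4th entry): 23.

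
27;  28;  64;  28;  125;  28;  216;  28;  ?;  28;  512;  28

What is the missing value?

Positions 1, 3, 5, … form one subsequence and positions 2, 4, 6, … form another.
Subsequence A: 27, 64, 125, 216, ?, 512 — consecutive cubes n³ from n = 3.
Subsequence B: 28, 28, 28, 28, 28, 28 — the constant sequence 28.
The gap is subsequence A's term 5; the rule gives 343.

343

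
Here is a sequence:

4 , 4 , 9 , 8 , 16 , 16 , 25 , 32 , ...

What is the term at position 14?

The terms cycle through 2 interleaved subsequences.
Track A: 4, 9, 16, 25. The squares 2², 3², 4², ….
Track B: 4, 8, 16, 32. Powers 2^2, 2^3, 2^4, ….
The 14th slot belongs to track B; its 7th term is 256.

256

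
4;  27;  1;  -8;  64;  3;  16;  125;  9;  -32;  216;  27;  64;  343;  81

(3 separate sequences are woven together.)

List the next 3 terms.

-128, 512, 243

Taking every 3rd term gives 3 separate tracks.
Stream A = 4, -8, 16, -32, 64: geometric with ratio -2.
Stream B = 27, 64, 125, 216, 343: consecutive cubes n³ from n = 3.
Stream C = 1, 3, 9, 27, 81: successive powers of 3.
Position 16 → stream A, term 6 = -128.
The 17th slot belongs to stream B; its 6th term is 512.
The 18th slot belongs to stream C; its 6th term is 243.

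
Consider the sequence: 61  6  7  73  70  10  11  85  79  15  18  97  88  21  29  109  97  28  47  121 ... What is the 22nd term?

36

Taking every 4th term gives 4 separate tracks.
Stream A is 61, 70, 79, 88, 97, which is arithmetic with common difference +9.
Stream B is 6, 10, 15, 21, 28, which is the triangular numbers T_3, T_4, ….
Stream C is 7, 11, 18, 29, 47, which is Fibonacci-style (each term is the sum of the two before it).
Stream D is 73, 85, 97, 109, 121, which is linear: a_n = 61 + 12·n.
Position 22 → stream B, term 6 = 36.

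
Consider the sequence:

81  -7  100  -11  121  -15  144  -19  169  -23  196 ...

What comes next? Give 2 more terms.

-27, 225

Positions 1, 3, 5, … form one subsequence and positions 2, 4, 6, … form another.
Track A: 81, 100, 121, 144, 169, 196 (the squares 9², 10², 11², …).
Track B: -7, -11, -15, -19, -23 (subtracting 4 each time).
The 12th slot belongs to track B; its 6th term is -27.
The 13th slot belongs to track A; its 7th term is 225.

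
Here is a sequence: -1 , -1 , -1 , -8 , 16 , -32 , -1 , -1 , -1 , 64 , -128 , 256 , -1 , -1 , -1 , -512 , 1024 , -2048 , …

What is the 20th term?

Reading positions in blocks of 6 reveals the pattern AAABBB — 2 tracks woven together.
Stream A: -1, -1, -1, -1, -1, -1, -1, -1, -1. Constant -1.
Stream B: -8, 16, -32, 64, -128, 256, -512, 1024, -2048. A geometric progression (common ratio -2).
Term 20 comes from stream A (its 11th entry): -1.

-1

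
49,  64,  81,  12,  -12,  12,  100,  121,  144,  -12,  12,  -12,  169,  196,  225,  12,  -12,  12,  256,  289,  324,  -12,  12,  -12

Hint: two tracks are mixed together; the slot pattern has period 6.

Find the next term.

Positions follow the repeating pattern AAABBB; grouping by letter gives 2 tracks.
Stream A = 49, 64, 81, 100, 121, 144, 169, 196, 225, 256, 289, 324: consecutive squares n² from n = 7.
Stream B = 12, -12, 12, -12, 12, -12, 12, -12, 12, -12, 12, -12: the oscillation 12·(−1)^(n+1).
Term 25 comes from stream A (its 13th entry): 361.

361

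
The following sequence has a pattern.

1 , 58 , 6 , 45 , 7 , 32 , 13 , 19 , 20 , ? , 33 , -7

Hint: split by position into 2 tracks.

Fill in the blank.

The terms cycle through 2 interleaved subsequences.
Track A: 1, 6, 7, 13, 20, 33 (Fibonacci-style (each term is the sum of the two before it)).
Track B: 58, 45, 32, 19, ?, -7 (arithmetic with common difference −13).
So the missing entry in track B is 6.

6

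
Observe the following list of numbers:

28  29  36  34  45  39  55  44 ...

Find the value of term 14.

Positions 1, 3, 5, … form one subsequence and positions 2, 4, 6, … form another.
Subsequence A: 28, 36, 45, 55 (triangular numbers starting at T_7).
Subsequence B: 29, 34, 39, 44 (adding 5 each time).
Position 14 falls in subsequence B as its term 7, giving 59.

59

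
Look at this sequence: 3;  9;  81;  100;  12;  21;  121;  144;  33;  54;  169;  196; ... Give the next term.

87

The slot pattern repeats as AABB (period 4), so there are 2 interleaved tracks.
Subsequence A = 3, 9, 12, 21, 33, 54: each term equals the sum of the previous two.
Subsequence B = 81, 100, 121, 144, 169, 196: consecutive squares n² from n = 9.
Term 13 comes from subsequence A (its 7th entry): 87.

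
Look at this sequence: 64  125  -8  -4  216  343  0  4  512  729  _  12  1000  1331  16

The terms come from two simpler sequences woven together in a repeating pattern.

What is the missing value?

8

Reading positions in blocks of 4 reveals the pattern AABB — 2 tracks woven together.
Stream A: 64, 125, 216, 343, 512, 729, 1000, 1331 — perfect cubes starting at 4³.
Stream B: -8, -4, 0, 4, ?, 12, 16 — arithmetic, step +4.
The gap is stream B's term 5; the rule gives 8.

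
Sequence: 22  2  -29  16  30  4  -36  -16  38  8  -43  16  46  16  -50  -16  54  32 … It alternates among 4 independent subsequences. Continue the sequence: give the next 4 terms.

-57, 16, 62, 64

Split by position mod 4: positions 1, 5, 9, … form one track, and each other residue class forms its own.
Stream A = 22, 30, 38, 46, 54: adding 8 each time.
Stream B = 2, 4, 8, 16, 32: successive powers of 2.
Stream C = -29, -36, -43, -50: arithmetic with common difference −7.
Stream D = 16, -16, 16, -16: oscillating between 16 and -16.
Position 19 falls in stream C as its term 5, giving -57.
The 20th slot belongs to stream D; its 5th term is 16.
The 21st slot belongs to stream A; its 6th term is 62.
Term 22 comes from stream B (its 6th entry): 64.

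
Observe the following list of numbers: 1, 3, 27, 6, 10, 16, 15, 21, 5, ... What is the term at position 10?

Positions follow the repeating pattern AAB; grouping by letter gives 2 tracks.
Track A: 1, 3, 6, 10, 15, 21 — triangular numbers n(n+1)/2 for n = 1, 2, ….
Track B: 27, 16, 5 — arithmetic with common difference −11.
The 10th slot belongs to track A; its 7th term is 28.

28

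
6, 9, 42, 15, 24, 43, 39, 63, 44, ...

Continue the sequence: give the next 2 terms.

Positions follow the repeating pattern AAB; grouping by letter gives 2 tracks.
Subsequence A: 6, 9, 15, 24, 39, 63 — each term equals the sum of the previous two.
Subsequence B: 42, 43, 44 — arithmetic, step +1.
The 10th slot belongs to subsequence A; its 7th term is 102.
Position 11 falls in subsequence A as its term 8, giving 165.

102, 165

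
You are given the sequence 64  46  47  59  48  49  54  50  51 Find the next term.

Positions follow the repeating pattern ABB; grouping by letter gives 2 tracks.
Track A = 64, 59, 54: arithmetic with common difference −5.
Track B = 46, 47, 48, 49, 50, 51: arithmetic with common difference +1.
Position 10 falls in track A as its term 4, giving 49.

49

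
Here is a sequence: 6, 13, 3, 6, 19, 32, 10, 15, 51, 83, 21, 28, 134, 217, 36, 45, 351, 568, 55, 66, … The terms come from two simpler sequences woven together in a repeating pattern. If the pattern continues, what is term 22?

The slot pattern repeats as AABB (period 4), so there are 2 interleaved tracks.
Subsequence A: 6, 13, 19, 32, 51, 83, 134, 217, 351, 568 — Fibonacci-style (each term is the sum of the two before it).
Subsequence B: 3, 6, 10, 15, 21, 28, 36, 45, 55, 66 — the triangular numbers T_2, T_3, ….
Term 22 comes from subsequence A (its 12th entry): 1487.

1487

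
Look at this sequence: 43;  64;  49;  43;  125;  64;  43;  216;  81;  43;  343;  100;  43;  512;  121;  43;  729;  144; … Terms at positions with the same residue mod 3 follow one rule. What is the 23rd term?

1331

Read the sequence 3 terms at a time; column i is its own pattern.
Stream A = 43, 43, 43, 43, 43, 43: constant 43.
Stream B = 64, 125, 216, 343, 512, 729: consecutive cubes n³ from n = 4.
Stream C = 49, 64, 81, 100, 121, 144: consecutive squares n² from n = 7.
Position 23 → stream B, term 8 = 1331.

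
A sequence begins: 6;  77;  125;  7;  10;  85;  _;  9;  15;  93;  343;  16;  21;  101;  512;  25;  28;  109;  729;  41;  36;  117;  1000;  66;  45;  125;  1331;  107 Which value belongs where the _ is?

216

Read the sequence 4 terms at a time; column i is its own pattern.
Track A = 6, 10, 15, 21, 28, 36, 45: triangular numbers n(n+1)/2 for n = 3, 4, ….
Track B = 77, 85, 93, 101, 109, 117, 125: arithmetic with common difference +8.
Track C = 125, ?, 343, 512, 729, 1000, 1331: perfect cubes starting at 5³.
Track D = 7, 9, 16, 25, 41, 66, 107: each term equals the sum of the previous two.
The gap is track C's term 2; the rule gives 216.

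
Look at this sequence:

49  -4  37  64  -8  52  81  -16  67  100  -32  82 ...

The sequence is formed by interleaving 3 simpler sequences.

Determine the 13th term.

121

Read the sequence 3 terms at a time; column i is its own pattern.
Track A is 49, 64, 81, 100, which is perfect squares starting at 7².
Track B is -4, -8, -16, -32, which is multiplying by 2 each time.
Track C is 37, 52, 67, 82, which is arithmetic, step +15.
Position 13 falls in track A as its term 5, giving 121.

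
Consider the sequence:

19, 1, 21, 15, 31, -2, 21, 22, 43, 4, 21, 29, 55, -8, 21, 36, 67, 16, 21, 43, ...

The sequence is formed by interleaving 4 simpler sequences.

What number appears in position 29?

103

The terms cycle through 4 interleaved subsequences.
Track A: 19, 31, 43, 55, 67. Arithmetic, step +12.
Track B: 1, -2, 4, -8, 16. Geometric, ×-2 each step.
Track C: 21, 21, 21, 21, 21. Constant 21.
Track D: 15, 22, 29, 36, 43. Arithmetic, step +7.
Position 29 → track A, term 8 = 103.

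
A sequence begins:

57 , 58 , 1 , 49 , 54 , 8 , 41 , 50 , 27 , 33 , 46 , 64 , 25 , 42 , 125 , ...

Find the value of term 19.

Split by position mod 3: positions 1, 4, 7, … form one track, and each other residue class forms its own.
Subsequence A: 57, 49, 41, 33, 25. Linear: a_n = 65 − 8·n.
Subsequence B: 58, 54, 50, 46, 42. Arithmetic, step −4.
Subsequence C: 1, 8, 27, 64, 125. Consecutive cubes n³ from n = 1.
The 19th slot belongs to subsequence A; its 7th term is 9.

9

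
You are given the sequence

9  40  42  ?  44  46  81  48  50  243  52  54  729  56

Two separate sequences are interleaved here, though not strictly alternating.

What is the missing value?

27

Reading positions in blocks of 3 reveals the pattern ABB — 2 tracks woven together.
Track A: 9, ?, 81, 243, 729. Powers 3^2, 3^3, 3^4, ….
Track B: 40, 42, 44, 46, 48, 50, 52, 54, 56. Adding 2 each time.
Filling track A at index 2 by its rule yields 27.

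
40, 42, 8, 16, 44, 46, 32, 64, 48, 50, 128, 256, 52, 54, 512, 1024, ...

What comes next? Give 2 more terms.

Positions follow the repeating pattern AABB; grouping by letter gives 2 tracks.
Stream A: 40, 42, 44, 46, 48, 50, 52, 54 (arithmetic with common difference +2).
Stream B: 8, 16, 32, 64, 128, 256, 512, 1024 (successive powers of 2).
Position 17 → stream A, term 9 = 56.
Position 18 falls in stream A as its term 10, giving 58.

56, 58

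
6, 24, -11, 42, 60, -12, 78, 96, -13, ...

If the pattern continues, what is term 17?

Reading positions in blocks of 3 reveals the pattern AAB — 2 tracks woven together.
Track A: 6, 24, 42, 60, 78, 96 — adding 18 each time.
Track B: -11, -12, -13 — arithmetic with common difference −1.
The 17th slot belongs to track A; its 12th term is 204.

204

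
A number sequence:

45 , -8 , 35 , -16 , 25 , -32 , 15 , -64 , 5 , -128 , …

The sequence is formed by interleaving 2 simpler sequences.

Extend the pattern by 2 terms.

-5, -256

Positions 1, 3, 5, … form one subsequence and positions 2, 4, 6, … form another.
Stream A = 45, 35, 25, 15, 5: arithmetic, step −10.
Stream B = -8, -16, -32, -64, -128: a geometric progression (common ratio 2).
The 11th slot belongs to stream A; its 6th term is -5.
Term 12 comes from stream B (its 6th entry): -256.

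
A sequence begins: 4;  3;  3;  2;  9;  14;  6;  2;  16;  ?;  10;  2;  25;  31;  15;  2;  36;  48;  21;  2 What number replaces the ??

17

The terms cycle through 4 interleaved subsequences.
Track A: 4, 9, 16, 25, 36. The squares 2², 3², 4², ….
Track B: 3, 14, ?, 31, 48. A Fibonacci-like recurrence a_n = a_{n-1} + a_{n-2}.
Track C: 3, 6, 10, 15, 21. The triangular numbers T_2, T_3, ….
Track D: 2, 2, 2, 2, 2. Constant 2.
Track B's pattern makes the blank 17.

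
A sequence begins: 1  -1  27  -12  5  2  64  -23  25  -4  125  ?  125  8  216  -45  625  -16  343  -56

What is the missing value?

-34

Split by position mod 4: positions 1, 5, 9, … form one track, and each other residue class forms its own.
Subsequence A: 1, 5, 25, 125, 625 (successive powers of 5).
Subsequence B: -1, 2, -4, 8, -16 (geometric with ratio -2).
Subsequence C: 27, 64, 125, 216, 343 (perfect cubes starting at 3³).
Subsequence D: -12, -23, ?, -45, -56 (arithmetic with common difference −11).
Subsequence D's pattern makes the blank -34.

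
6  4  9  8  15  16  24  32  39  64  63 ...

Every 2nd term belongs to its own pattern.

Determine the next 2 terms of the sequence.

Split by position mod 2 into 2 tracks.
Track A: 6, 9, 15, 24, 39, 63. A Fibonacci-like recurrence a_n = a_{n-1} + a_{n-2}.
Track B: 4, 8, 16, 32, 64. Successive powers of 2.
Term 12 comes from track B (its 6th entry): 128.
Position 13 falls in track A as its term 7, giving 102.

128, 102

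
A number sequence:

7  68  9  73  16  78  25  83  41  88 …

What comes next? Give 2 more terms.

Positions 1, 3, 5, … form one subsequence and positions 2, 4, 6, … form another.
Track A: 7, 9, 16, 25, 41. A Fibonacci-like recurrence a_n = a_{n-1} + a_{n-2}.
Track B: 68, 73, 78, 83, 88. Linear: a_n = 63 + 5·n.
Position 11 falls in track A as its term 6, giving 66.
Term 12 comes from track B (its 6th entry): 93.

66, 93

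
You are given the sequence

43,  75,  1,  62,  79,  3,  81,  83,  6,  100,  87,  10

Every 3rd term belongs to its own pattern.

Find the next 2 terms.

Split by position mod 3: positions 1, 4, 7, … form one track, and each other residue class forms its own.
Track A is 43, 62, 81, 100, which is adding 19 each time.
Track B is 75, 79, 83, 87, which is arithmetic with common difference +4.
Track C is 1, 3, 6, 10, which is triangular numbers n(n+1)/2 for n = 1, 2, ….
Term 13 comes from track A (its 5th entry): 119.
Position 14 falls in track B as its term 5, giving 91.

119, 91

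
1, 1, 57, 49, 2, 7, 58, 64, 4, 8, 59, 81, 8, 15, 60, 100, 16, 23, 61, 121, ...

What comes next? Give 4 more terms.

32, 38, 62, 144

Taking every 4th term gives 4 separate tracks.
Stream A is 1, 2, 4, 8, 16, which is powers 2^0, 2^1, 2^2, ….
Stream B is 1, 7, 8, 15, 23, which is Fibonacci-style (each term is the sum of the two before it).
Stream C is 57, 58, 59, 60, 61, which is arithmetic, step +1.
Stream D is 49, 64, 81, 100, 121, which is perfect squares starting at 7².
Position 21 falls in stream A as its term 6, giving 32.
The 22nd slot belongs to stream B; its 6th term is 38.
Term 23 comes from stream C (its 6th entry): 62.
Position 24 falls in stream D as its term 6, giving 144.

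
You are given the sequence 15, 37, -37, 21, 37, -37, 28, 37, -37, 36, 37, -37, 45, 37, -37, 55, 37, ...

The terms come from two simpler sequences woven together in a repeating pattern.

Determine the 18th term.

-37

The slot pattern repeats as ABB (period 3), so there are 2 interleaved tracks.
Track A is 15, 21, 28, 36, 45, 55, which is triangular numbers starting at T_5.
Track B is 37, -37, 37, -37, 37, -37, 37, -37, 37, -37, 37, which is alternating ±37.
The 18th slot belongs to track B; its 12th term is -37.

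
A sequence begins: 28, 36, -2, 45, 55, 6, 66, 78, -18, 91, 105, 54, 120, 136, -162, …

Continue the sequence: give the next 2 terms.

Positions follow the repeating pattern AAB; grouping by letter gives 2 tracks.
Track A is 28, 36, 45, 55, 66, 78, 91, 105, 120, 136, which is triangular numbers starting at T_7.
Track B is -2, 6, -18, 54, -162, which is a geometric progression (common ratio -3).
Position 16 falls in track A as its term 11, giving 153.
Position 17 → track A, term 12 = 171.

153, 171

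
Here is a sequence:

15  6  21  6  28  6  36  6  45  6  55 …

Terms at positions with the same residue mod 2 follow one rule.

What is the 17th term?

91

The terms cycle through 2 interleaved subsequences.
Stream A: 15, 21, 28, 36, 45, 55 (the triangular numbers T_5, T_6, …).
Stream B: 6, 6, 6, 6, 6 (the constant sequence 6).
Term 17 comes from stream A (its 9th entry): 91.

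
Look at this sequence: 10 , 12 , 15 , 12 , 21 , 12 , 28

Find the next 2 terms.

12, 36

Split by position mod 2 into 2 tracks.
Subsequence A: 10, 15, 21, 28 (triangular numbers starting at T_4).
Subsequence B: 12, 12, 12 (constant 12).
Position 8 falls in subsequence B as its term 4, giving 12.
Term 9 comes from subsequence A (its 5th entry): 36.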